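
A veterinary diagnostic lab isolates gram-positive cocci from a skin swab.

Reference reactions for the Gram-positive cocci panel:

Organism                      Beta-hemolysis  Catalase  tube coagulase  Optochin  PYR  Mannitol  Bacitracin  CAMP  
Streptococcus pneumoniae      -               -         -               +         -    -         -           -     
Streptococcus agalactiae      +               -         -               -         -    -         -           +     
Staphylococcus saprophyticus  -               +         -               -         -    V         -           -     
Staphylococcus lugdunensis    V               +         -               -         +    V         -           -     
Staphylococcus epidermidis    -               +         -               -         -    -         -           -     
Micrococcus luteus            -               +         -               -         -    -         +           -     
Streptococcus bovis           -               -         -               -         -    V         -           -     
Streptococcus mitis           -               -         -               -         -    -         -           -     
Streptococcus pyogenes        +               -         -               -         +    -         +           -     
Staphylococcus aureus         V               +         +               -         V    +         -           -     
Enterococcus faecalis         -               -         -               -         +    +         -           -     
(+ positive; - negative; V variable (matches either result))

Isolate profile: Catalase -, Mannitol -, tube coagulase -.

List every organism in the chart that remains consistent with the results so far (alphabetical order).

Streptococcus agalactiae, Streptococcus bovis, Streptococcus mitis, Streptococcus pneumoniae, Streptococcus pyogenes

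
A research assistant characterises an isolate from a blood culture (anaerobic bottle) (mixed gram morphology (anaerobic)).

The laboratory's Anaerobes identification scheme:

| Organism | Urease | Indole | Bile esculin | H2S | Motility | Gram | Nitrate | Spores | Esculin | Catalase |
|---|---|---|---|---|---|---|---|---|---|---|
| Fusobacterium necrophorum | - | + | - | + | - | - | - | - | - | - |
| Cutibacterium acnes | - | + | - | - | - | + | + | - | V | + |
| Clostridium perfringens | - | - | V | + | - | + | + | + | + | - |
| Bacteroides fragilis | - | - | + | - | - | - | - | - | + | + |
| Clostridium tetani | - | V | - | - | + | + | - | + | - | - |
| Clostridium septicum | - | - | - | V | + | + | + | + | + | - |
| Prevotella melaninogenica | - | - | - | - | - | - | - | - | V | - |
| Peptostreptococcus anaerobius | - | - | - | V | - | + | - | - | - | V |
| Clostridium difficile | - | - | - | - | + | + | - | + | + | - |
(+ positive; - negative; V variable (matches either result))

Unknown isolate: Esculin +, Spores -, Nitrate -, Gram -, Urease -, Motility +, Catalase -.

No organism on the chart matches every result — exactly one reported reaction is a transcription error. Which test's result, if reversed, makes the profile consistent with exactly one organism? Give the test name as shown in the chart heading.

As reported, no row in the chart matches all 7 reactions.
Reversing Spores → still no organism matches.
Reversing Nitrate → still no organism matches.
Reversing Urease → still no organism matches.
Reversing Gram → still no organism matches.
Reversing Catalase → still no organism matches.
Reversing Esculin → still no organism matches.
Reversing Motility (to -) → unique match: Prevotella melaninogenica.

Motility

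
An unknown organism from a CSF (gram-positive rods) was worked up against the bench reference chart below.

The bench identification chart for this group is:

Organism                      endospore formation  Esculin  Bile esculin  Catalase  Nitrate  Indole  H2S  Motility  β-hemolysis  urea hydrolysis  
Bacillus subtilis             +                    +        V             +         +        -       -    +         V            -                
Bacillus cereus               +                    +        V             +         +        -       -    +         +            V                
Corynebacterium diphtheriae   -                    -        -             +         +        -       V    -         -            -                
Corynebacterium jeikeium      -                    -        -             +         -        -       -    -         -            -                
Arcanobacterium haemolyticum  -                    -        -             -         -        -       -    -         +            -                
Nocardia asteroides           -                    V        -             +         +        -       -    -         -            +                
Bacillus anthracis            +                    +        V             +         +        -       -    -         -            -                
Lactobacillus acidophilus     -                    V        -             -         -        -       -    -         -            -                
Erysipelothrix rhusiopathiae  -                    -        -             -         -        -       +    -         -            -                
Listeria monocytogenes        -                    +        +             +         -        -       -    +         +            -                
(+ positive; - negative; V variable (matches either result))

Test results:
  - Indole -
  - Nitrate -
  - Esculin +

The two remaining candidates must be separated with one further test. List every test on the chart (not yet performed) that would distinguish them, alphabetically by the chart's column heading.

Bile esculin, Catalase, Motility, β-hemolysis

Nitrate -: excludes 5 organisms — 5 left.
Esculin +: excludes Corynebacterium jeikeium, Arcanobacterium haemolyticum, Erysipelothrix rhusiopathiae — 2 left.
Indole -: all 2 remaining candidates are consistent.
Two candidates remain: Lactobacillus acidophilus and Listeria monocytogenes.
  endospore formation: - vs - — same for both, does not separate.
  Bile esculin: Lactobacillus acidophilus -, Listeria monocytogenes + — discriminates.
  Catalase: Lactobacillus acidophilus -, Listeria monocytogenes + — discriminates.
  H2S: - vs - — same for both, does not separate.
  Motility: Lactobacillus acidophilus -, Listeria monocytogenes + — discriminates.
  β-hemolysis: Lactobacillus acidophilus -, Listeria monocytogenes + — discriminates.
  urea hydrolysis: - vs - — same for both, does not separate.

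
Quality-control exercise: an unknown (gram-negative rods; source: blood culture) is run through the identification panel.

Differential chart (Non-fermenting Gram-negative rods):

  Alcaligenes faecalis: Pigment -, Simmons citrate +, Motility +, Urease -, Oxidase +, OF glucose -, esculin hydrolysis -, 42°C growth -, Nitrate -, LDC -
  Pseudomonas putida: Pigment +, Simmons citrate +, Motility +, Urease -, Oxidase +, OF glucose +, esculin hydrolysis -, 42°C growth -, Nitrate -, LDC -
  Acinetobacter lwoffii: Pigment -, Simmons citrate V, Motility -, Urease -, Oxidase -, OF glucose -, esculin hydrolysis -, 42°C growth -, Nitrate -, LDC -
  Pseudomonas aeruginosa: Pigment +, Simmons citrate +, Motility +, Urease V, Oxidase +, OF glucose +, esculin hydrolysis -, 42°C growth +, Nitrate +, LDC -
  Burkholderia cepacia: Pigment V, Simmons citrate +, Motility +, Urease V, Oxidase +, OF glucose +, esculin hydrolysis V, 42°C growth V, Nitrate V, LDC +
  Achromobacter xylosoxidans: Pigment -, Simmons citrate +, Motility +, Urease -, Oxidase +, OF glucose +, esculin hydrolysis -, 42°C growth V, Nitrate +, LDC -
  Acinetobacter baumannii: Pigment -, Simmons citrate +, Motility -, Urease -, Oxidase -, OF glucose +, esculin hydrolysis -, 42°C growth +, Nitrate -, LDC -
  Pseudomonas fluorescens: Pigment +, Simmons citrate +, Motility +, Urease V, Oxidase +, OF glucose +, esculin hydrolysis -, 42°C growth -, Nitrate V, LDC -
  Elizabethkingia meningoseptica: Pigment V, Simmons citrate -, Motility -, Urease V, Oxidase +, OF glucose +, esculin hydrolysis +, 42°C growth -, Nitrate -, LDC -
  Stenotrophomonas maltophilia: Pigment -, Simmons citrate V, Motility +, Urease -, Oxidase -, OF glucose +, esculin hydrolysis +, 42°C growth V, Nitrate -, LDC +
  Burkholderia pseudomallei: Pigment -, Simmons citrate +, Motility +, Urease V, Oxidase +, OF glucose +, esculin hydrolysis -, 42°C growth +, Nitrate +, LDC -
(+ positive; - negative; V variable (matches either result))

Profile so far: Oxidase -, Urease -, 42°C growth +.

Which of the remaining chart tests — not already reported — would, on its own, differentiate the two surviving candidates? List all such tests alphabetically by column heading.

Oxidase -: excludes 8 organisms — 3 left.
42°C growth +: excludes Acinetobacter lwoffii — 2 left.
Urease -: all 2 remaining candidates are consistent.
Two candidates remain: Acinetobacter baumannii and Stenotrophomonas maltophilia.
  Pigment: - vs - — same for both, does not separate.
  Simmons citrate: + vs V — variable for at least one, does not separate.
  Motility: Acinetobacter baumannii -, Stenotrophomonas maltophilia + — discriminates.
  OF glucose: + vs + — same for both, does not separate.
  esculin hydrolysis: Acinetobacter baumannii -, Stenotrophomonas maltophilia + — discriminates.
  Nitrate: - vs - — same for both, does not separate.
  LDC: Acinetobacter baumannii -, Stenotrophomonas maltophilia + — discriminates.

esculin hydrolysis, LDC, Motility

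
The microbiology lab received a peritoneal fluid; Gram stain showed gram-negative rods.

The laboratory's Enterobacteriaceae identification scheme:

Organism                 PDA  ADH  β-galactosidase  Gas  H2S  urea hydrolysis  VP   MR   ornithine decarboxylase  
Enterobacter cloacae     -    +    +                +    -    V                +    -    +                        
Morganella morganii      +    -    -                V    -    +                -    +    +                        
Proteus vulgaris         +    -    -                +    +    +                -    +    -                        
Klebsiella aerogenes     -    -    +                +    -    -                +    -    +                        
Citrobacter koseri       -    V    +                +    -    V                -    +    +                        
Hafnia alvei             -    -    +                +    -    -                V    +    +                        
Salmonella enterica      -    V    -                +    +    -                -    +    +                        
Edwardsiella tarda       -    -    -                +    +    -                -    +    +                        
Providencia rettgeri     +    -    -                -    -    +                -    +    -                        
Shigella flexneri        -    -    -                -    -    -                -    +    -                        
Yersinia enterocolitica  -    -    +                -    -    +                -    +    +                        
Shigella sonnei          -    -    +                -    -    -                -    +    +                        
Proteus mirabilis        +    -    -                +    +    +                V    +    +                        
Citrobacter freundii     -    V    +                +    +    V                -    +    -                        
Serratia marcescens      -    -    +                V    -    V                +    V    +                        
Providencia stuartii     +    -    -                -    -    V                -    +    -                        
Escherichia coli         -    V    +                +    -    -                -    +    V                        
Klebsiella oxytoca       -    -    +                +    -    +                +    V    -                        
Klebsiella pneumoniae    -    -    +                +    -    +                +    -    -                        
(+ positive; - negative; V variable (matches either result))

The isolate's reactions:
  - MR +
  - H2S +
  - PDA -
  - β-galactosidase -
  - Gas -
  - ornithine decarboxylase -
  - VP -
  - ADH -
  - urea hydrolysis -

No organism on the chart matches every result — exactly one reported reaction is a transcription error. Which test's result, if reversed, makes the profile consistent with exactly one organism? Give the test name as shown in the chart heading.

As reported, no row in the chart matches all 9 reactions.
Reversing VP → still no organism matches.
Reversing ADH → still no organism matches.
Reversing Gas → still no organism matches.
Reversing PDA → still no organism matches.
Reversing β-galactosidase → still no organism matches.
Reversing MR → still no organism matches.
Reversing H2S (to -) → unique match: Shigella flexneri.
Reversing ornithine decarboxylase → still no organism matches.
Reversing urea hydrolysis → still no organism matches.

H2S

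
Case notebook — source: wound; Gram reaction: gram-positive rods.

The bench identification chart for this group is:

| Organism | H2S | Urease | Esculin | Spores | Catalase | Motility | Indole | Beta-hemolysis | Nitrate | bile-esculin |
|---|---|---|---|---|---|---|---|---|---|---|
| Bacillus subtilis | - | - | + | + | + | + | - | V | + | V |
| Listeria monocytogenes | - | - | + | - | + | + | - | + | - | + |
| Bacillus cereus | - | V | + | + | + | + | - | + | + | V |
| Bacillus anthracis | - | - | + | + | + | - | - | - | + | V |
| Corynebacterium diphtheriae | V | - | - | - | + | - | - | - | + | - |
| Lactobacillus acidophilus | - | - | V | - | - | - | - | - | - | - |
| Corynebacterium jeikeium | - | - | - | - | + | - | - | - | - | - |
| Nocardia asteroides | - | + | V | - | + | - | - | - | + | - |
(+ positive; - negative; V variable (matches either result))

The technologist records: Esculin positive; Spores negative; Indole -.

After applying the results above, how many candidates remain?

3

Spores -: excludes Bacillus subtilis, Bacillus cereus, Bacillus anthracis — 5 left.
Esculin +: excludes Corynebacterium diphtheriae, Corynebacterium jeikeium — 3 left.
Indole -: all 3 remaining candidates are consistent.
Still consistent: Lactobacillus acidophilus, Listeria monocytogenes, Nocardia asteroides.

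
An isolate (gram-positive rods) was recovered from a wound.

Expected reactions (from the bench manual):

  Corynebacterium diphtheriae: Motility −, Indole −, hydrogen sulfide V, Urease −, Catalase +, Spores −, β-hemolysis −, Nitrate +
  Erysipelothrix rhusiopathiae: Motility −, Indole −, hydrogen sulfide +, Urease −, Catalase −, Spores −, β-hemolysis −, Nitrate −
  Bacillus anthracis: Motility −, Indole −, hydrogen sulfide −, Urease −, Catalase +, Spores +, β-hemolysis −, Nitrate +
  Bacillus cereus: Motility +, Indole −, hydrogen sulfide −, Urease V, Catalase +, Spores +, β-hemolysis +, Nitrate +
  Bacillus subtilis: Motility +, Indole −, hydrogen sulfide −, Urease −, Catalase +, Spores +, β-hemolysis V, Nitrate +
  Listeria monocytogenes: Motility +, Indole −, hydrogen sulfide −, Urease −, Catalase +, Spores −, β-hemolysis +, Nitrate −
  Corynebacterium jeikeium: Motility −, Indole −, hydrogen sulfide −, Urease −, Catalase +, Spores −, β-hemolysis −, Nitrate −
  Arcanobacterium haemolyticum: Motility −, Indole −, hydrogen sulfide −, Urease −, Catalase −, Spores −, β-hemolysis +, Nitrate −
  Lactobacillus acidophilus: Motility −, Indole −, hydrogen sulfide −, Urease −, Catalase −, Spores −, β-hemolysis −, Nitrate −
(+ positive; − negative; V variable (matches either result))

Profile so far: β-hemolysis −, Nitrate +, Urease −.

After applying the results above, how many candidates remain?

Nitrate +: excludes 5 organisms — 4 left.
β-hemolysis −: excludes Bacillus cereus — 3 left.
Urease −: all 3 remaining candidates are consistent.
Still consistent: Bacillus anthracis, Bacillus subtilis, Corynebacterium diphtheriae.

3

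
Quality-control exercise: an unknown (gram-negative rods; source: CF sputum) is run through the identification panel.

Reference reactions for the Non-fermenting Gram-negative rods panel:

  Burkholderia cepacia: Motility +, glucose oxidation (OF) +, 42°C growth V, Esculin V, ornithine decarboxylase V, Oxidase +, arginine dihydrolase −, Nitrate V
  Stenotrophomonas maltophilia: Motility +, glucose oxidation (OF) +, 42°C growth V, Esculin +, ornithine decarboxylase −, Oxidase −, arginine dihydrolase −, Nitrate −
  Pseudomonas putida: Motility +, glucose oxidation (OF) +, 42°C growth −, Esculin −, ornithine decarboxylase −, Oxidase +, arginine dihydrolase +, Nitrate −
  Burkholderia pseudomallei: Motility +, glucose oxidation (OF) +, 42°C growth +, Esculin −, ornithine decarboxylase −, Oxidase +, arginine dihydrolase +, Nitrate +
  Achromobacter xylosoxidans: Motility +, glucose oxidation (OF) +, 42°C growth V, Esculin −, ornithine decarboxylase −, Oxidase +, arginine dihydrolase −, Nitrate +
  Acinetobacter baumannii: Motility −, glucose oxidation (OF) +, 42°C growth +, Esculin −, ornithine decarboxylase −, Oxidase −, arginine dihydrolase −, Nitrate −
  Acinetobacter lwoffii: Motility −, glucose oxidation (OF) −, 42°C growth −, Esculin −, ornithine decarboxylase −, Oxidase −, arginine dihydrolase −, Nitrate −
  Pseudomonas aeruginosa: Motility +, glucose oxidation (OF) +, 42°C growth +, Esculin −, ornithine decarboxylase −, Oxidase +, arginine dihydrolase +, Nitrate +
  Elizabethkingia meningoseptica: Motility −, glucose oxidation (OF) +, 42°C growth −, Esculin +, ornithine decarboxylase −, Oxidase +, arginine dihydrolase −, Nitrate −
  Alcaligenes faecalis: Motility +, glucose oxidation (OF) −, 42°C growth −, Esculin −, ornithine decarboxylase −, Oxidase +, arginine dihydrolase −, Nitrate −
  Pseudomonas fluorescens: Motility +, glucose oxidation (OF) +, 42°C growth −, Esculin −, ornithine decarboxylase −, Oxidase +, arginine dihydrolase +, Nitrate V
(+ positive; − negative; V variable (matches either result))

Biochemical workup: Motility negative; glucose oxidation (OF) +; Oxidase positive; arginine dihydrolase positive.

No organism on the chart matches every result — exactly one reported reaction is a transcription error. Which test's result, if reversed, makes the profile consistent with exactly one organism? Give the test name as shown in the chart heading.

arginine dihydrolase

As reported, no row in the chart matches all 4 reactions.
Reversing Motility → 4 organisms match (not unique).
Reversing Oxidase → still no organism matches.
Reversing arginine dihydrolase (to −) → unique match: Elizabethkingia meningoseptica.
Reversing glucose oxidation (OF) → still no organism matches.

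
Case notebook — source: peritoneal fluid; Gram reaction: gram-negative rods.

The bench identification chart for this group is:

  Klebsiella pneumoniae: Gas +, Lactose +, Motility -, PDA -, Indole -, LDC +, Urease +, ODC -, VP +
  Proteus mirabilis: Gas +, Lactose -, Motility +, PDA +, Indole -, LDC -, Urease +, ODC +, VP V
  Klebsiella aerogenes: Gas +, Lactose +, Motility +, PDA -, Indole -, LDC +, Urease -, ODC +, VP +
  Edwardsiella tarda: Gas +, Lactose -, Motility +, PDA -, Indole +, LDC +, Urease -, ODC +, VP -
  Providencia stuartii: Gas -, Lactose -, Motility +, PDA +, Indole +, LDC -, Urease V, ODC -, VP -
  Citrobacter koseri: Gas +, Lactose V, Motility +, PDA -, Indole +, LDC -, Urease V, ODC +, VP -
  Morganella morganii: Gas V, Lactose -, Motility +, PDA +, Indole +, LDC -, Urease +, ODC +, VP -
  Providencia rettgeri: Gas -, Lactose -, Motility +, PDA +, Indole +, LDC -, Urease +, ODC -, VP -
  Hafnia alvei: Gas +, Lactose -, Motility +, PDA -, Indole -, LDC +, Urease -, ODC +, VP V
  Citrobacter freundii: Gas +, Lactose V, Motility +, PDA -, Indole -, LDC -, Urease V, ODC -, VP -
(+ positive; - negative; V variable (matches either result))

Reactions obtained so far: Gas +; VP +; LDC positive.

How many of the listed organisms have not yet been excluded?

LDC +: excludes 6 organisms — 4 left.
VP +: excludes Edwardsiella tarda — 3 left.
Gas +: all 3 remaining candidates are consistent.
Still consistent: Hafnia alvei, Klebsiella aerogenes, Klebsiella pneumoniae.

3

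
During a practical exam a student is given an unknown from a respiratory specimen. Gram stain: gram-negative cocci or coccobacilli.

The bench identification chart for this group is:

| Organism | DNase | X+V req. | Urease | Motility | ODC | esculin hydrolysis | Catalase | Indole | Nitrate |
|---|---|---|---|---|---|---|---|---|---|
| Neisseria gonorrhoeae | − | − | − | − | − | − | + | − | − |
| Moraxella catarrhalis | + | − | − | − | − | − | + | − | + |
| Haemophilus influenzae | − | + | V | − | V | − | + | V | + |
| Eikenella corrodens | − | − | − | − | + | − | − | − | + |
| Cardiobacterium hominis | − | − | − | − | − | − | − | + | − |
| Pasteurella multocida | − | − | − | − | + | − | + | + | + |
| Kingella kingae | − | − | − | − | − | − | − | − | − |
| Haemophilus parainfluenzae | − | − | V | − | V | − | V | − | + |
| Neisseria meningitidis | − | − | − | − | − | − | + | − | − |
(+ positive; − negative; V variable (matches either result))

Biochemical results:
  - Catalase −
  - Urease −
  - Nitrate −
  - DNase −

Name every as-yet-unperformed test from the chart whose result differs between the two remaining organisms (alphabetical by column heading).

Indole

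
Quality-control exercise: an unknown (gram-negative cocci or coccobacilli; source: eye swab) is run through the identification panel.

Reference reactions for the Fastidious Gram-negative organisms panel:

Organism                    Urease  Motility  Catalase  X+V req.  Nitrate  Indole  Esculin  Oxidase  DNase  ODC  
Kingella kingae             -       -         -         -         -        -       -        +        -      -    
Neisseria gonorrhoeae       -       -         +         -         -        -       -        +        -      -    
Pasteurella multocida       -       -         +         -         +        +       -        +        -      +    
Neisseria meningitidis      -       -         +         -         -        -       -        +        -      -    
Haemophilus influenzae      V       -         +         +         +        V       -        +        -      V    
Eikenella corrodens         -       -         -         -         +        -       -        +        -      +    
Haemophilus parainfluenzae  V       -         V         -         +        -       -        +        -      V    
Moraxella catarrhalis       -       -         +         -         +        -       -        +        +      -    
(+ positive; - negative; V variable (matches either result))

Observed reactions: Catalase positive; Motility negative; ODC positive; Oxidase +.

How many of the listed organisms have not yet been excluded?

Catalase +: excludes Kingella kingae, Eikenella corrodens — 6 left.
Oxidase +: all 6 remaining candidates are consistent.
Motility -: all 6 remaining candidates are consistent.
ODC +: excludes Neisseria gonorrhoeae, Neisseria meningitidis, Moraxella catarrhalis — 3 left.
Still consistent: Haemophilus influenzae, Haemophilus parainfluenzae, Pasteurella multocida.

3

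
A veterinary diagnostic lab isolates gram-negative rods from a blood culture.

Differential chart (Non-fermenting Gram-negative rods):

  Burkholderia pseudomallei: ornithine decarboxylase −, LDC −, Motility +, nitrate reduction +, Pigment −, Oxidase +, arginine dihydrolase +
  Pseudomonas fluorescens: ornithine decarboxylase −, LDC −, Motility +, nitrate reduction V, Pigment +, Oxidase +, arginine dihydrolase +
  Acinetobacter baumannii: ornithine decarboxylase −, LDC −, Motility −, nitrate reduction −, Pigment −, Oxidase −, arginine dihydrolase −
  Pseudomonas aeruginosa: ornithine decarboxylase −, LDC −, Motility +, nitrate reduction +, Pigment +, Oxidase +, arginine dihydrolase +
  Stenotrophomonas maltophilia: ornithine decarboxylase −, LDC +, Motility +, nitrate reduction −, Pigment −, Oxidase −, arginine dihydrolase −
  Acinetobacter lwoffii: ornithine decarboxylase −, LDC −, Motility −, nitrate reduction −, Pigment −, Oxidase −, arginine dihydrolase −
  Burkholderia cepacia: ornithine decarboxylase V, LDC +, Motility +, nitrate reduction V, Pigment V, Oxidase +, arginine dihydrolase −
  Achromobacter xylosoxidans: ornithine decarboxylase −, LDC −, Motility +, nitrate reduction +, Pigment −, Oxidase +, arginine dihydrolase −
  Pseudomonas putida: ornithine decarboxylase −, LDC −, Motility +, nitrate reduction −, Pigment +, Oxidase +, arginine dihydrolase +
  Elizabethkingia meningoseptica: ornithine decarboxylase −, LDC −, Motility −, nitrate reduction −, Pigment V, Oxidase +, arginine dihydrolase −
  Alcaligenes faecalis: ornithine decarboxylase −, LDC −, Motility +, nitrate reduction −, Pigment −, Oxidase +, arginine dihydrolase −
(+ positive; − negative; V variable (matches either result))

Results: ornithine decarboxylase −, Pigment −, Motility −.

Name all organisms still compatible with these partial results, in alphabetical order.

Acinetobacter baumannii, Acinetobacter lwoffii, Elizabethkingia meningoseptica

Pigment −: excludes Pseudomonas fluorescens, Pseudomonas aeruginosa, Pseudomonas putida — 8 left.
ornithine decarboxylase −: all 8 remaining candidates are consistent.
Motility −: excludes 5 organisms — 3 left.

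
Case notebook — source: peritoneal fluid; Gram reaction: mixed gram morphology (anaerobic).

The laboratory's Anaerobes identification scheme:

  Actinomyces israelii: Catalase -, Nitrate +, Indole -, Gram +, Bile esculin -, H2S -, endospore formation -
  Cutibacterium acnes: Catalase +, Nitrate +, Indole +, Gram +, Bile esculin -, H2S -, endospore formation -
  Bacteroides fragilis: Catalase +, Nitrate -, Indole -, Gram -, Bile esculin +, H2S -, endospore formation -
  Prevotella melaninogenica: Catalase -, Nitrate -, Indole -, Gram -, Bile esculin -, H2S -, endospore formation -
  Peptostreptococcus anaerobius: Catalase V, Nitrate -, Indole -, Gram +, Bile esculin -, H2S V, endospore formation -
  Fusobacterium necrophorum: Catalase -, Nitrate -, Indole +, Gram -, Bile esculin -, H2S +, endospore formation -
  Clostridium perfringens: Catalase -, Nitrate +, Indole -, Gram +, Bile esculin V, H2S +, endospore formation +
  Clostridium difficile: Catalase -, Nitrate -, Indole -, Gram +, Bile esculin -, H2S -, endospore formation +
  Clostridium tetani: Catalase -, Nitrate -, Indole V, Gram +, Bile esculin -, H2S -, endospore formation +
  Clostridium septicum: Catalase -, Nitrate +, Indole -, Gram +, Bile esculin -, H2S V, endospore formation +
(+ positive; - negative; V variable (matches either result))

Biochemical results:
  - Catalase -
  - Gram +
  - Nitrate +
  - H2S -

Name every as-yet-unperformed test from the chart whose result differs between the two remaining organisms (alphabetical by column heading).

endospore formation

H2S -: excludes Fusobacterium necrophorum, Clostridium perfringens — 8 left.
Gram +: excludes Bacteroides fragilis, Prevotella melaninogenica — 6 left.
Catalase -: excludes Cutibacterium acnes — 5 left.
Nitrate +: excludes Peptostreptococcus anaerobius, Clostridium difficile, Clostridium tetani — 2 left.
Two candidates remain: Actinomyces israelii and Clostridium septicum.
  Indole: - vs - — same for both, does not separate.
  Bile esculin: - vs - — same for both, does not separate.
  endospore formation: Actinomyces israelii -, Clostridium septicum + — discriminates.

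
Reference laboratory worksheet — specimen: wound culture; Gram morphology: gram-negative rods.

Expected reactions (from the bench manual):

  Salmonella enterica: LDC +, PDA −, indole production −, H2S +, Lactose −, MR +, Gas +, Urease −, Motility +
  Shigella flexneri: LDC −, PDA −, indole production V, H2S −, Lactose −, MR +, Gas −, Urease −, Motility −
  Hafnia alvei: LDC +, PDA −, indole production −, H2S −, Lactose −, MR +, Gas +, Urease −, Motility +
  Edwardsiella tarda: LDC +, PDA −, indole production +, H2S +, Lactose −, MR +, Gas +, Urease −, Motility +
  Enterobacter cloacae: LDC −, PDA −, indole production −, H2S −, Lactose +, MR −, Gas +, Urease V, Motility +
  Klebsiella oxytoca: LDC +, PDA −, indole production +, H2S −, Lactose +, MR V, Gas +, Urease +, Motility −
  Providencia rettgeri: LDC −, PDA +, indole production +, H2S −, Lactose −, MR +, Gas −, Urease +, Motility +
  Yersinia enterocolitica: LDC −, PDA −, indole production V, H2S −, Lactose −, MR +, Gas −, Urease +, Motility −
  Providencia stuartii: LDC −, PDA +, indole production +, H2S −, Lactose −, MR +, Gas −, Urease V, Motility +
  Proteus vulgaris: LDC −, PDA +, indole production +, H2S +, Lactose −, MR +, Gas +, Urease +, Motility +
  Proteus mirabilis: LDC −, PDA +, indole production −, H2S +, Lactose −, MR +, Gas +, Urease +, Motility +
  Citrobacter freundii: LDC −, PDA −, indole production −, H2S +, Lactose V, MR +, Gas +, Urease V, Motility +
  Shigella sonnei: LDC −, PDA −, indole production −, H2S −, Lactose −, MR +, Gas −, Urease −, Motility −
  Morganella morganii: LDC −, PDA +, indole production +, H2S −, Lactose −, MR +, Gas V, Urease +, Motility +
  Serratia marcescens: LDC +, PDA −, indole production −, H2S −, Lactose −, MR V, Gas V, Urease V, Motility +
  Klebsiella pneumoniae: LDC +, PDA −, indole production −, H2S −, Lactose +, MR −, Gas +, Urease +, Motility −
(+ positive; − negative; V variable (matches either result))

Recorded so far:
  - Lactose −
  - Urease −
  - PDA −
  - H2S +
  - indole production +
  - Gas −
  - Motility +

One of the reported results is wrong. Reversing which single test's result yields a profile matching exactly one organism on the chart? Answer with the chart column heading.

Gas

As reported, no row in the chart matches all 7 reactions.
Reversing Urease → still no organism matches.
Reversing PDA → still no organism matches.
Reversing H2S → still no organism matches.
Reversing Gas (to +) → unique match: Edwardsiella tarda.
Reversing Lactose → still no organism matches.
Reversing indole production → still no organism matches.
Reversing Motility → still no organism matches.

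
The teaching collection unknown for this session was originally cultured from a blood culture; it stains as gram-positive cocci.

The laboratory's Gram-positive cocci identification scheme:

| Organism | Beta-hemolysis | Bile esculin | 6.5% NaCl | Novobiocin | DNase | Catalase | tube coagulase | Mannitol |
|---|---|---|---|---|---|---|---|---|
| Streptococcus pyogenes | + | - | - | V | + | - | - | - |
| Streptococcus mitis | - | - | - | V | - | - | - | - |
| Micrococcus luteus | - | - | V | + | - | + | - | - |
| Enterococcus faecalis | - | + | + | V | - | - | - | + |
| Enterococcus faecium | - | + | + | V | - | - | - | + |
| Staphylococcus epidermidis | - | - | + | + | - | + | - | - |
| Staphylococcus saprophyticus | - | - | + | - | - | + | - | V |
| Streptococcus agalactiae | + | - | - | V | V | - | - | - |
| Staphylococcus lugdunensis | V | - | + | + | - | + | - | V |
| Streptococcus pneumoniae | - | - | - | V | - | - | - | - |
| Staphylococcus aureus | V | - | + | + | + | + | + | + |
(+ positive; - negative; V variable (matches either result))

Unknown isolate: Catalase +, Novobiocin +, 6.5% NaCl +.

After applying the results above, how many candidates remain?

Catalase +: excludes 6 organisms — 5 left.
Novobiocin +: excludes Staphylococcus saprophyticus — 4 left.
6.5% NaCl +: all 4 remaining candidates are consistent.
Still consistent: Micrococcus luteus, Staphylococcus aureus, Staphylococcus epidermidis, Staphylococcus lugdunensis.

4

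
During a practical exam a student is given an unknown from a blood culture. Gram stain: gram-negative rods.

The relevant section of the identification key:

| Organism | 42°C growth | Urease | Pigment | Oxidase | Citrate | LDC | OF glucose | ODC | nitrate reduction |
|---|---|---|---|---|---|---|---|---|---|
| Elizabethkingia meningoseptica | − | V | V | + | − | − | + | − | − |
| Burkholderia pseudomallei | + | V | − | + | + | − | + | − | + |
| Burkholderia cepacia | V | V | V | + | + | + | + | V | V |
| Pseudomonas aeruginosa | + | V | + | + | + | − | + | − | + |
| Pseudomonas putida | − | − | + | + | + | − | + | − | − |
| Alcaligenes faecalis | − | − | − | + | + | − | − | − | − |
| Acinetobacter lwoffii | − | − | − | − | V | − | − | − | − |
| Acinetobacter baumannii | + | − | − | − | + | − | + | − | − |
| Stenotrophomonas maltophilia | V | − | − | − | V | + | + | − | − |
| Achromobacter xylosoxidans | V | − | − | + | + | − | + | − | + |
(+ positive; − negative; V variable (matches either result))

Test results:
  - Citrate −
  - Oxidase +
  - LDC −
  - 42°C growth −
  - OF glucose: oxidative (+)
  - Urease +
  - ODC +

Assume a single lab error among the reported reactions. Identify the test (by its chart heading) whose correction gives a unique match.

ODC

As reported, no row in the chart matches all 7 reactions.
Reversing LDC → still no organism matches.
Reversing ODC (to −) → unique match: Elizabethkingia meningoseptica.
Reversing 42°C growth → still no organism matches.
Reversing OF glucose → still no organism matches.
Reversing Urease → still no organism matches.
Reversing Oxidase → still no organism matches.
Reversing Citrate → still no organism matches.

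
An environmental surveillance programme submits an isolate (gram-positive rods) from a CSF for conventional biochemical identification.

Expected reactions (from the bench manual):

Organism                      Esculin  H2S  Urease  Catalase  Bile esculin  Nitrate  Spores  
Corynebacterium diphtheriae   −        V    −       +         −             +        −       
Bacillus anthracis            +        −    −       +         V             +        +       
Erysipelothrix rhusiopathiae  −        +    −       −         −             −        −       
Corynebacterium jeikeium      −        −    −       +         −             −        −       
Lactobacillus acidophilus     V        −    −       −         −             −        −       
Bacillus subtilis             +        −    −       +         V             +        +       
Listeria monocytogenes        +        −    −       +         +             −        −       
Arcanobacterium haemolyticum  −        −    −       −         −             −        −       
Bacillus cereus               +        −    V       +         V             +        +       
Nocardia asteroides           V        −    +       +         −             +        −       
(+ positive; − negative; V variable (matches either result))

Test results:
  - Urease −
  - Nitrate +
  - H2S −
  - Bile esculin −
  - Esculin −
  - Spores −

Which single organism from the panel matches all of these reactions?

Esculin −: excludes Bacillus anthracis, Bacillus subtilis, Listeria monocytogenes, Bacillus cereus — 6 left.
H2S −: excludes Erysipelothrix rhusiopathiae — 5 left.
Spores −: all 5 remaining candidates are consistent.
Nitrate +: excludes Corynebacterium jeikeium, Lactobacillus acidophilus, Arcanobacterium haemolyticum — 2 left.
Urease −: excludes Nocardia asteroides — 1 left.
Bile esculin −: the one remaining candidate is consistent.

Corynebacterium diphtheriae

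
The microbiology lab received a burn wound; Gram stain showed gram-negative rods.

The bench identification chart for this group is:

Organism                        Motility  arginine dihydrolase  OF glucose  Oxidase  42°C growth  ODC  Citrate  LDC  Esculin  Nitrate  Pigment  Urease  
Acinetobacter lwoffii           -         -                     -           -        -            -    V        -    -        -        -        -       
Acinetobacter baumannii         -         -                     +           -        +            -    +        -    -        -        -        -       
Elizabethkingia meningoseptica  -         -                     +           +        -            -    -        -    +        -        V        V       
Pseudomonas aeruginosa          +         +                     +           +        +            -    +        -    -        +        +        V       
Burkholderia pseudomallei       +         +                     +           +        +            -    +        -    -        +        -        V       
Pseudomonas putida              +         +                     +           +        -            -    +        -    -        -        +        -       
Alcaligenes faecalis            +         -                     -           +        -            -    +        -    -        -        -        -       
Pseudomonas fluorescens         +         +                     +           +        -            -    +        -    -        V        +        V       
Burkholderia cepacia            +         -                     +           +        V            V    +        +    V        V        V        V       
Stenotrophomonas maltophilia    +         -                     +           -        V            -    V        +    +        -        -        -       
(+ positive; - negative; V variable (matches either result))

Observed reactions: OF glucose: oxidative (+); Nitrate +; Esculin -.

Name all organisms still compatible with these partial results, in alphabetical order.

Burkholderia cepacia, Burkholderia pseudomallei, Pseudomonas aeruginosa, Pseudomonas fluorescens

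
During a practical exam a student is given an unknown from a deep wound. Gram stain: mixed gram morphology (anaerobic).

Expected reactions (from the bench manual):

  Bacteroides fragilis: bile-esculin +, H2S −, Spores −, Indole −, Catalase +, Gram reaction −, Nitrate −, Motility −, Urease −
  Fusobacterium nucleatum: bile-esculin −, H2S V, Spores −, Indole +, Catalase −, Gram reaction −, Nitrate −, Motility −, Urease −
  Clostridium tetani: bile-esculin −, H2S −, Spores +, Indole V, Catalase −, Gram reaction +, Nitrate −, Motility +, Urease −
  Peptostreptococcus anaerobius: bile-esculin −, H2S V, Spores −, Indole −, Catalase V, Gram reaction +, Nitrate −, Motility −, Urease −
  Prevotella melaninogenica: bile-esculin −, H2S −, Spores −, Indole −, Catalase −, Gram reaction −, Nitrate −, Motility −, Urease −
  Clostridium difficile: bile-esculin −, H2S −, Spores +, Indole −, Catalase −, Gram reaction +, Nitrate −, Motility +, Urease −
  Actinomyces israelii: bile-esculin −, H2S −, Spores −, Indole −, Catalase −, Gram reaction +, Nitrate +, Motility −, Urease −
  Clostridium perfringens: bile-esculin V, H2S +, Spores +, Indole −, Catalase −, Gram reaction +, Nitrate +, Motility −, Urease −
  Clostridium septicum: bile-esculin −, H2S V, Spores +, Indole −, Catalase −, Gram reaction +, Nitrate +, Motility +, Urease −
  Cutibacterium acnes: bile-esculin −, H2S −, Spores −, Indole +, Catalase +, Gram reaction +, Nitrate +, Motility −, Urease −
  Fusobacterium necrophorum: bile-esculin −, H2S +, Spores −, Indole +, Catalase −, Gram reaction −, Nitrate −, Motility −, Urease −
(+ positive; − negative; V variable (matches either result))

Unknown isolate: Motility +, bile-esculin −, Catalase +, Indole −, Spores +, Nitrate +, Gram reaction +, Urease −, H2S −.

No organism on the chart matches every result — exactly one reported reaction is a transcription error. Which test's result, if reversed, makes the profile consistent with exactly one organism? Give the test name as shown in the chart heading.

As reported, no row in the chart matches all 9 reactions.
Reversing Motility → still no organism matches.
Reversing Urease → still no organism matches.
Reversing bile-esculin → still no organism matches.
Reversing H2S → still no organism matches.
Reversing Catalase (to −) → unique match: Clostridium septicum.
Reversing Spores → still no organism matches.
Reversing Indole → still no organism matches.
Reversing Nitrate → still no organism matches.
Reversing Gram reaction → still no organism matches.

Catalase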